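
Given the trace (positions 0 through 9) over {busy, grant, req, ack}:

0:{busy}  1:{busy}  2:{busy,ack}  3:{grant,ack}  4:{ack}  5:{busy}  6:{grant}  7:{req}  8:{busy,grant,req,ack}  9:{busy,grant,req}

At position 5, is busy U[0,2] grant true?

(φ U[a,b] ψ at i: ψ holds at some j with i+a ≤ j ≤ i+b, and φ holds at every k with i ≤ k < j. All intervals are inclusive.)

Holds

Need some j in [5,7] with grant, and busy at every k in [5,j-1].
  j=5: grant false.
  j=6: grant holds; busy holds at every k in [5,5] → satisfied.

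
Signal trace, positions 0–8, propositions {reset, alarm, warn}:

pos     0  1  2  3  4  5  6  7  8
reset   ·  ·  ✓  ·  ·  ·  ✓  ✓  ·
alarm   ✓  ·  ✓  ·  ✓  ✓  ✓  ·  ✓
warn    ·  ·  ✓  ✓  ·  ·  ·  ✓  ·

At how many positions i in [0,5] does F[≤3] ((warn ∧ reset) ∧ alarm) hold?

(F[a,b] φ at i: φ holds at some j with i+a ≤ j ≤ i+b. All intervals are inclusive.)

Evaluate at each i in [0,5]:
  i=0: ✓ (witness j=2)
  i=1: ✓ (witness j=2)
  i=2: ✓ (witness j=2)
  i=3: ✗ (none in [3,6])
  i=4: ✗ (none in [4,7])
  i=5: ✗ (none in [5,8])
Positions where it holds: {0, 1, 2} → 3.

3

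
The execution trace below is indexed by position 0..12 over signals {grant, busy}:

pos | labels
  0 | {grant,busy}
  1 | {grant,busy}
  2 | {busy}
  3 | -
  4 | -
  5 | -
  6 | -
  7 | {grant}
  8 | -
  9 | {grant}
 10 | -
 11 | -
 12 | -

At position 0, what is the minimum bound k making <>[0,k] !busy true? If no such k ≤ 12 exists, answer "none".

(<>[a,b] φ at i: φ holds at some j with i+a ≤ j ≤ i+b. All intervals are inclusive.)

3

Scan j = 0,1,… for !busy:
  j=0: fails
  j=1: fails
  j=2: fails
  j=3: holds
First hit at j=3, so smallest k = 3-0 = 3.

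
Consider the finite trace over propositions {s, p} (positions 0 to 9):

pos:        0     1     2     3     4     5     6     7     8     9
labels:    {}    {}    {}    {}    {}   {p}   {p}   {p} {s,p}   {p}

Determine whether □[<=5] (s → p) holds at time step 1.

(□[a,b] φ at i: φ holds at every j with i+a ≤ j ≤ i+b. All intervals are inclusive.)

Yes

Check (s → p) at every j in [1,6]:
  j=1: antecedent false → ✓
  j=2: antecedent false → ✓
  j=3: antecedent false → ✓
  j=4: antecedent false → ✓
  j=5: antecedent false → ✓
  j=6: antecedent false → ✓
All positions satisfy it → formula holds.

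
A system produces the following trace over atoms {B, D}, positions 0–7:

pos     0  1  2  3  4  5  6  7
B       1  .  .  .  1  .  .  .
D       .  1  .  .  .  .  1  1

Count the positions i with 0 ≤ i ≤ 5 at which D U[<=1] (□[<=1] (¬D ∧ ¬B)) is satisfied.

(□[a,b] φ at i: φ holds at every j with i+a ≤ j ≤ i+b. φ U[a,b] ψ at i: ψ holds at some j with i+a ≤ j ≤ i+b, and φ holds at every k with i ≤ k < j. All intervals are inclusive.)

2

Evaluate at each i in [0,5]:
  i=0: ✗ (no rhs in [0,1])
  i=1: ✓ (rhs at j=2; lhs holds on [1,1])
  i=2: ✓ (rhs at j=2)
  i=3: ✗ (no rhs in [3,4])
  i=4: ✗ (no rhs in [4,5])
  i=5: ✗ (no rhs in [5,6])
Positions where it holds: {1, 2} → 2.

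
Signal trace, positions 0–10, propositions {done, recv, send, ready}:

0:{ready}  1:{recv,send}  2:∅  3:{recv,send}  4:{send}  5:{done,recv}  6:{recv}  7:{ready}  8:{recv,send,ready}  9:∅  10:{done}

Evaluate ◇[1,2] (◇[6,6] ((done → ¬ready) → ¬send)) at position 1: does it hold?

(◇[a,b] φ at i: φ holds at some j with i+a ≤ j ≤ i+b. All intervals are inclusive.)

Check ◇[6,6] ((done → ¬ready) → ¬send) at each j in [2,3]:
  j=2: fails (none in [8,8])
  j=3: holds (witness at 9)
Found at j=3 → formula holds.

True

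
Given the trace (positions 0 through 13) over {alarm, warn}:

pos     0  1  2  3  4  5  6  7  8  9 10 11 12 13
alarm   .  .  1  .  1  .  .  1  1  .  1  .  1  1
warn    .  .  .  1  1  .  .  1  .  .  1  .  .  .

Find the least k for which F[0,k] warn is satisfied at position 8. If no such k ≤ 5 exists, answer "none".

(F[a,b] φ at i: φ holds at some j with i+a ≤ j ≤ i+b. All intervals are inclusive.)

Scan j = 8,9,… for warn:
  j=8: fails
  j=9: fails
  j=10: holds
First hit at j=10, so smallest k = 10-8 = 2.

2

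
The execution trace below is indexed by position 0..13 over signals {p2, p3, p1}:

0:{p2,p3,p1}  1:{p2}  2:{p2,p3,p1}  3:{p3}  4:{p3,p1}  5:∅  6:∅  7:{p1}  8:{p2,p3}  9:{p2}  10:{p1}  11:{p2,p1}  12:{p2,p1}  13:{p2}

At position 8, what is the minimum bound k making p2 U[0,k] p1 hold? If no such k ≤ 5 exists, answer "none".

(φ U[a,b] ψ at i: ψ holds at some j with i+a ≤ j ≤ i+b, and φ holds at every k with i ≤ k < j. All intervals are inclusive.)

2

Need earliest j ≥ 8 with p1, and p2 at every k in [8,j-1].
  j=8: rhs fails.
  j=9: rhs fails.
  j=10: rhs holds; lhs holds on [8,9]. k = 2.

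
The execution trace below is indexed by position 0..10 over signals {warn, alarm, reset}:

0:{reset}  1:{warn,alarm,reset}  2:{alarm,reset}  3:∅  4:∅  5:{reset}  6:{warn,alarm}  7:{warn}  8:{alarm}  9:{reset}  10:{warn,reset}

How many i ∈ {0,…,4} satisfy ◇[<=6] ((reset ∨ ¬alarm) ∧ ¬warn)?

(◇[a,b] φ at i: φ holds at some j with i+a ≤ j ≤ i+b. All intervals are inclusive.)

Evaluate at each i in [0,4]:
  i=0: ✓ (witness j=0)
  i=1: ✓ (witness j=2)
  i=2: ✓ (witness j=2)
  i=3: ✓ (witness j=3)
  i=4: ✓ (witness j=4)
Positions where it holds: {0, 1, 2, 3, 4} → 5.

5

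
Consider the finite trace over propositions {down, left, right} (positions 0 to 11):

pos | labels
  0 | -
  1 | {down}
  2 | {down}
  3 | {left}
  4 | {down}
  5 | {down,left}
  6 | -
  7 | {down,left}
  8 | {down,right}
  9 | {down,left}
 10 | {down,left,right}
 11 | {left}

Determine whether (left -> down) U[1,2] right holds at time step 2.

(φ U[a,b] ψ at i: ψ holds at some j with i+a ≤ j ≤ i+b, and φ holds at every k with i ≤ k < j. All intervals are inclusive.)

Need some j in [3,4] with right, and (left -> down) at every k in [2,j-1].
  j=3: right false.
  j=4: right false.
No j in the window works → until fails.

Does not hold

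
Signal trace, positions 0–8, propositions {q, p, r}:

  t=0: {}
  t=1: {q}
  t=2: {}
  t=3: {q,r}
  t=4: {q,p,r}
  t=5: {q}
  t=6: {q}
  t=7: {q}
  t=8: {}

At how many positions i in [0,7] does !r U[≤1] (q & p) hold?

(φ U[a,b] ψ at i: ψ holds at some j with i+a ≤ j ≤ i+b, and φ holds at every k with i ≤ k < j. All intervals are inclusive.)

Evaluate at each i in [0,7]:
  i=0: ✗ (no rhs in [0,1])
  i=1: ✗ (no rhs in [1,2])
  i=2: ✗ (no rhs in [2,3])
  i=3: ✗ (lhs fails at k=3 before rhs at j=4)
  i=4: ✓ (rhs at j=4)
  i=5: ✗ (no rhs in [5,6])
  i=6: ✗ (no rhs in [6,7])
  i=7: ✗ (no rhs in [7,8])
Positions where it holds: {4} → 1.

1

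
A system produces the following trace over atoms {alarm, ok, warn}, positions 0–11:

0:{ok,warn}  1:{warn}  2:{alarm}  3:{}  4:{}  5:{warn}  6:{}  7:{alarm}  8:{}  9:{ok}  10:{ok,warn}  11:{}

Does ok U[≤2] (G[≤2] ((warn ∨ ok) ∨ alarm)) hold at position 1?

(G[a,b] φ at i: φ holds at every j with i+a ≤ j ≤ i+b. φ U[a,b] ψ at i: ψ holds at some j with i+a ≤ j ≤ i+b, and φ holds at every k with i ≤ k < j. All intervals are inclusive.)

False

Need some j in [1,3] with G[≤2] ((warn ∨ ok) ∨ alarm), and ok at every k in [1,j-1].
  j=1: G[≤2] ((warn ∨ ok) ∨ alarm) — fails at 3.
  j=2: G[≤2] ((warn ∨ ok) ∨ alarm) — fails at 3.
  j=3: G[≤2] ((warn ∨ ok) ∨ alarm) — fails at 3.
No j in the window works → until fails.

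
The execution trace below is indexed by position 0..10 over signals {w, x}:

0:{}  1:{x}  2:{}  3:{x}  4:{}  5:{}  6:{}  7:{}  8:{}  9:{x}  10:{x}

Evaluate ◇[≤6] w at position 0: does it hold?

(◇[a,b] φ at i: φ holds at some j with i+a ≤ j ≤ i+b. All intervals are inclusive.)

Check w at each j in [0,6]:
  j=0: false
  j=1: false
  j=2: false
  j=3: false
  j=4: false
  j=5: false
  j=6: false
No position in the window satisfies it → formula fails.

Does not hold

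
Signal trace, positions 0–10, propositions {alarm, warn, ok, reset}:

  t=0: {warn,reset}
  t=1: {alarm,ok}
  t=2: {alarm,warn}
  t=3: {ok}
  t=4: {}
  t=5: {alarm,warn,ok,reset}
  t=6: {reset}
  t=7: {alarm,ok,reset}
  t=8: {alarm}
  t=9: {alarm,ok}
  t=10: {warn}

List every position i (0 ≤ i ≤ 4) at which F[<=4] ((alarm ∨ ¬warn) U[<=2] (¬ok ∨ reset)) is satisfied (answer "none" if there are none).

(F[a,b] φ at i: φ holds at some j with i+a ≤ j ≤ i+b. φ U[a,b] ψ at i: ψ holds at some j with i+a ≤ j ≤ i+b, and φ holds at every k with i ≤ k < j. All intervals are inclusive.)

Evaluate at each i in [0,4]:
  i=0: ✓ (witness j=0)
  i=1: ✓ (witness j=1)
  i=2: ✓ (witness j=2)
  i=3: ✓ (witness j=3)
  i=4: ✓ (witness j=4)

0, 1, 2, 3, 4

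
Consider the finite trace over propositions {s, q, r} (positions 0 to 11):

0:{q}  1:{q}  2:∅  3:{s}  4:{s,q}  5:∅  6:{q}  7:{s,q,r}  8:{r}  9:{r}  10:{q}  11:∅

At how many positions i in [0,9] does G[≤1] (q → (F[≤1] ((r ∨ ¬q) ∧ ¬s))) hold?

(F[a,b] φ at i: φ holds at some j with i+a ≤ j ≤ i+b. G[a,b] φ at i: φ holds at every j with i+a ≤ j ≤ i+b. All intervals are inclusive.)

Evaluate at each i in [0,9]:
  i=0: ✗ (fails at j=0)
  i=1: ✓ (all of [1,2])
  i=2: ✓ (all of [2,3])
  i=3: ✓ (all of [3,4])
  i=4: ✓ (all of [4,5])
  i=5: ✗ (fails at j=6)
  i=6: ✗ (fails at j=6)
  i=7: ✓ (all of [7,8])
  i=8: ✓ (all of [8,9])
  i=9: ✓ (all of [9,10])
Positions where it holds: {1, 2, 3, 4, 7, 8, 9} → 7.

7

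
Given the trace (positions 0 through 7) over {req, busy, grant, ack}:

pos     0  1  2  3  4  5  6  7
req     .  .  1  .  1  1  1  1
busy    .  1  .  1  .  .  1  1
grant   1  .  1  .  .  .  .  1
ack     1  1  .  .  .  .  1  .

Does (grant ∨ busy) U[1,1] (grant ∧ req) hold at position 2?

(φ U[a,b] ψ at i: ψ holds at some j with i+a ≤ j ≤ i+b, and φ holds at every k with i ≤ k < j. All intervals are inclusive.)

Does not hold

Need some j in [3,3] with (grant ∧ req), and (grant ∨ busy) at every k in [2,j-1].
  j=3: (grant ∧ req) false.
No j in the window works → until fails.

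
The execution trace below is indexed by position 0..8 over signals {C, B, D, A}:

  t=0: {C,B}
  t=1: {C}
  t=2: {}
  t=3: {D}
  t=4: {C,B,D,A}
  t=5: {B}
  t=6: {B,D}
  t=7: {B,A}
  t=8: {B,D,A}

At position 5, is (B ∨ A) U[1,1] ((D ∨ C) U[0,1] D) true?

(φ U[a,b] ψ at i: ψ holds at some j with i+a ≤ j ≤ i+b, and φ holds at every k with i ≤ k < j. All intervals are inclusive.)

Yes

Need some j in [6,6] with ((D ∨ C) U[0,1] D), and (B ∨ A) at every k in [5,j-1].
  j=6: ((D ∨ C) U[0,1] D) holds; (B ∨ A) holds at every k in [5,5] → satisfied.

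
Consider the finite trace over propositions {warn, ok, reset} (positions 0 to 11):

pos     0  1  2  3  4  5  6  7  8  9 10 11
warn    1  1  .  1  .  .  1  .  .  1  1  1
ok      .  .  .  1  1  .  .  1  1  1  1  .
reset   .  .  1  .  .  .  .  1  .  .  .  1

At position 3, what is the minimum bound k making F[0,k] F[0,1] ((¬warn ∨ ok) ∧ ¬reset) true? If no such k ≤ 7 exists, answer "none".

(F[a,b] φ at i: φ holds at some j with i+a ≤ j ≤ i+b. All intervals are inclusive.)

0

Scan j = 3,4,… for F[0,1] ((¬warn ∨ ok) ∧ ¬reset):
  j=3: holds
First hit at j=3, so smallest k = 3-3 = 0.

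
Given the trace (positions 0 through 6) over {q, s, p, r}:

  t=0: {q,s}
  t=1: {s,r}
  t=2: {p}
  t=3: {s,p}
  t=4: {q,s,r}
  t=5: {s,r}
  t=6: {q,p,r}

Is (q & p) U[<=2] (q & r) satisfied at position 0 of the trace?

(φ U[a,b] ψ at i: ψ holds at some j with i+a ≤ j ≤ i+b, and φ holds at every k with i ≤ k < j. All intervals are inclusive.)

Need some j in [0,2] with (q & r), and (q & p) at every k in [0,j-1].
  j=0: (q & r) false.
  j=1: (q & r) false.
  j=2: (q & r) false.
No j in the window works → until fails.

No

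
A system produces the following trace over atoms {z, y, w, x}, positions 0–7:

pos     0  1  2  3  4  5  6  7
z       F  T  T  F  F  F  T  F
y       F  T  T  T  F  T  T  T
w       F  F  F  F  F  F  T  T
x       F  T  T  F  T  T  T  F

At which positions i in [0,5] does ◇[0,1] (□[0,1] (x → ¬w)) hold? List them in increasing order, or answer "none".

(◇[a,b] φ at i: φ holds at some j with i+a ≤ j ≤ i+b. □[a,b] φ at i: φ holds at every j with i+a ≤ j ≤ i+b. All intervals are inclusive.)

0, 1, 2, 3, 4

Evaluate at each i in [0,5]:
  i=0: ✓ (witness j=0)
  i=1: ✓ (witness j=1)
  i=2: ✓ (witness j=2)
  i=3: ✓ (witness j=3)
  i=4: ✓ (witness j=4)
  i=5: ✗ (none in [5,6])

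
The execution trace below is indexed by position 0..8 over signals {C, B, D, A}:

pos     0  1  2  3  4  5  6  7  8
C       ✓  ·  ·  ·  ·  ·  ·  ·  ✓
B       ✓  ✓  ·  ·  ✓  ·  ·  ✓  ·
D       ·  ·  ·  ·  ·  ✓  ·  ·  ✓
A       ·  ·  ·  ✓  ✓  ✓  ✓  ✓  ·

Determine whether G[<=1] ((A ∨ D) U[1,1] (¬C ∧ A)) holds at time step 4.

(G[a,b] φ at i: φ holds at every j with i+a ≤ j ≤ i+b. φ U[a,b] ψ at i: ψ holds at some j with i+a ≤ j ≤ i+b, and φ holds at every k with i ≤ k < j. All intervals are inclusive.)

Check ((A ∨ D) U[1,1] (¬C ∧ A)) at every j in [4,5]:
  j=4: holds
  j=5: holds
All positions satisfy it → formula holds.

Holds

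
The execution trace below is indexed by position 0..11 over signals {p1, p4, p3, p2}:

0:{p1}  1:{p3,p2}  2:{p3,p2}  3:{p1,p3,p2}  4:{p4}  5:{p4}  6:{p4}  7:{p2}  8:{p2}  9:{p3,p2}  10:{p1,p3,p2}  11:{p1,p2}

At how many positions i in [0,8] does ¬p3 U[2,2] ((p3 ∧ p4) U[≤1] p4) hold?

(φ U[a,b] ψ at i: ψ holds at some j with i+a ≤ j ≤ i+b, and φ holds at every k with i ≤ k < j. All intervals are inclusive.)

1

Evaluate at each i in [0,8]:
  i=0: ✗ (no rhs in [2,2])
  i=1: ✗ (no rhs in [3,3])
  i=2: ✗ (lhs fails at k=2 before rhs at j=4)
  i=3: ✗ (lhs fails at k=3 before rhs at j=5)
  i=4: ✓ (rhs at j=6; lhs holds on [4,5])
  i=5: ✗ (no rhs in [7,7])
  i=6: ✗ (no rhs in [8,8])
  i=7: ✗ (no rhs in [9,9])
  i=8: ✗ (no rhs in [10,10])
Positions where it holds: {4} → 1.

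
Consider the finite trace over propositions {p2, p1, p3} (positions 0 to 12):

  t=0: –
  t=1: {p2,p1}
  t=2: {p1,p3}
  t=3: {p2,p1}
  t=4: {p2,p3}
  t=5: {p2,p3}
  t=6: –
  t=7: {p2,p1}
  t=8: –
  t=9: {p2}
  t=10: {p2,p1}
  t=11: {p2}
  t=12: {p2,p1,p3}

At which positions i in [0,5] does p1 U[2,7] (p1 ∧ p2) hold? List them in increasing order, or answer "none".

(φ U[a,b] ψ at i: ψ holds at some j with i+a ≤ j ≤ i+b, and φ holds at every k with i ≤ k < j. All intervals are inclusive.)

Evaluate at each i in [0,5]:
  i=0: ✗ (lhs fails at k=0 before rhs at j=3)
  i=1: ✓ (rhs at j=3; lhs holds on [1,2])
  i=2: ✗ (lhs fails at k=4 before rhs at j=7)
  i=3: ✗ (lhs fails at k=4 before rhs at j=7)
  i=4: ✗ (lhs fails at k=4 before rhs at j=7)
  i=5: ✗ (lhs fails at k=5 before rhs at j=7)

1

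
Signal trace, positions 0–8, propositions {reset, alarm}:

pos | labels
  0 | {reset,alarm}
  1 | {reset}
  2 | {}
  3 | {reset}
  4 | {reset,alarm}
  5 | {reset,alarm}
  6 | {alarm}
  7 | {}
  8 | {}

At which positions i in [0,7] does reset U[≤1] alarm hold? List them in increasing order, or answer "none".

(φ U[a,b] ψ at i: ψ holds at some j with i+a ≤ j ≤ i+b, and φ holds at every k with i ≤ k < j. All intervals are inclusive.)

Evaluate at each i in [0,7]:
  i=0: ✓ (rhs at j=0)
  i=1: ✗ (no rhs in [1,2])
  i=2: ✗ (no rhs in [2,3])
  i=3: ✓ (rhs at j=4; lhs holds on [3,3])
  i=4: ✓ (rhs at j=4)
  i=5: ✓ (rhs at j=5)
  i=6: ✓ (rhs at j=6)
  i=7: ✗ (no rhs in [7,8])

0, 3, 4, 5, 6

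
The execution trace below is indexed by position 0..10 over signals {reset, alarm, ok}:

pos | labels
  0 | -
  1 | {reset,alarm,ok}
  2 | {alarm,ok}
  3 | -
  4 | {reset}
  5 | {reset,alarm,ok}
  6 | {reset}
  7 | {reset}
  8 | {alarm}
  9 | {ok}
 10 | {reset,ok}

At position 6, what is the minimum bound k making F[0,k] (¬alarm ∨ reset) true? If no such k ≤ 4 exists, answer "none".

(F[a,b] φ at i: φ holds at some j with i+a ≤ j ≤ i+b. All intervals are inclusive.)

Scan j = 6,7,… for (¬alarm ∨ reset):
  j=6: holds
First hit at j=6, so smallest k = 6-6 = 0.

0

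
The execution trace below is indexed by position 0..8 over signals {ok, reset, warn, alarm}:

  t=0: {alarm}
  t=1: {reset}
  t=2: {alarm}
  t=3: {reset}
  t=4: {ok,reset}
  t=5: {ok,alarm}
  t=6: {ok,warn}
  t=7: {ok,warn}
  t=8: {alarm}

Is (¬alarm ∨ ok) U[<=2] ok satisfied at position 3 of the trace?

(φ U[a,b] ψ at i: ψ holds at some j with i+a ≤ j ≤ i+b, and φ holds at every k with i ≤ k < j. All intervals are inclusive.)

Need some j in [3,5] with ok, and (¬alarm ∨ ok) at every k in [3,j-1].
  j=3: ok false.
  j=4: ok holds; (¬alarm ∨ ok) holds at every k in [3,3] → satisfied.

Holds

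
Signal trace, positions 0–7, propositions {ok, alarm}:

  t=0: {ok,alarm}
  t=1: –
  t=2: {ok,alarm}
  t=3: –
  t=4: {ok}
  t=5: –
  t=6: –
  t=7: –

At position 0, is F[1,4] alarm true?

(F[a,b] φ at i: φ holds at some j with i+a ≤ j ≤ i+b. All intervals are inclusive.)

Holds

Check alarm at each j in [1,4]:
  j=1: false
  j=2: true
  j=3: false
  j=4: false
Found at j=2 → formula holds.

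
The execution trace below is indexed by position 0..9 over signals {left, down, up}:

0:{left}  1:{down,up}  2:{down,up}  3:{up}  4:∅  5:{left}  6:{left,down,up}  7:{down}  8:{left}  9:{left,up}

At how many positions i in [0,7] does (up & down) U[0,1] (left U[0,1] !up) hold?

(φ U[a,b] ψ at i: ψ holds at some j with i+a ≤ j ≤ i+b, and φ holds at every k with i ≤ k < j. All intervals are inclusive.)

5

Evaluate at each i in [0,7]:
  i=0: ✓ (rhs at j=0)
  i=1: ✗ (no rhs in [1,2])
  i=2: ✗ (no rhs in [2,3])
  i=3: ✗ (lhs fails at k=3 before rhs at j=4)
  i=4: ✓ (rhs at j=4)
  i=5: ✓ (rhs at j=5)
  i=6: ✓ (rhs at j=6)
  i=7: ✓ (rhs at j=7)
Positions where it holds: {0, 4, 5, 6, 7} → 5.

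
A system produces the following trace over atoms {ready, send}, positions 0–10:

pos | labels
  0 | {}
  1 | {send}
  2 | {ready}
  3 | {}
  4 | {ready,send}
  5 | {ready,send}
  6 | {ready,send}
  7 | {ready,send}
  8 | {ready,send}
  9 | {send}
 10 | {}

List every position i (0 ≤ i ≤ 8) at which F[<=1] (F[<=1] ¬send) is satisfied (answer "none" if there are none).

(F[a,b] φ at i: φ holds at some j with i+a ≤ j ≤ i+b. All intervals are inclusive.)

0, 1, 2, 3, 8

Evaluate at each i in [0,8]:
  i=0: ✓ (witness j=0)
  i=1: ✓ (witness j=1)
  i=2: ✓ (witness j=2)
  i=3: ✓ (witness j=3)
  i=4: ✗ (none in [4,5])
  i=5: ✗ (none in [5,6])
  i=6: ✗ (none in [6,7])
  i=7: ✗ (none in [7,8])
  i=8: ✓ (witness j=9)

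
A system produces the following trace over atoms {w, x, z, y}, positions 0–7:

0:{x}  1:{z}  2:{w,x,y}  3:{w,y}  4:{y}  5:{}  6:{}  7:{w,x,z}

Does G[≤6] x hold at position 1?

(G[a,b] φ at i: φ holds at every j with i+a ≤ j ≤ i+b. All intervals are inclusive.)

Check x at every j in [1,7]:
  j=1: false
  j=2: true
  j=3: false
  j=4: false
  j=5: false
  j=6: false
  j=7: true
Fails at j=1 → formula fails.

Does not hold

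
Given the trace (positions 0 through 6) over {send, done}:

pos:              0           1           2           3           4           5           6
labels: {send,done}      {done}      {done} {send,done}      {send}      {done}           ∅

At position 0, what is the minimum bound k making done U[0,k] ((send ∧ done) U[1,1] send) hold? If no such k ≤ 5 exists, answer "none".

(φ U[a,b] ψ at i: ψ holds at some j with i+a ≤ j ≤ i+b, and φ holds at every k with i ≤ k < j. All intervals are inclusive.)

Need earliest j ≥ 0 with ((send ∧ done) U[1,1] send), and done at every k in [0,j-1].
  j=0: rhs fails.
  j=1: rhs fails.
  j=2: rhs fails.
  j=3: rhs holds; lhs holds on [0,2]. k = 3.

3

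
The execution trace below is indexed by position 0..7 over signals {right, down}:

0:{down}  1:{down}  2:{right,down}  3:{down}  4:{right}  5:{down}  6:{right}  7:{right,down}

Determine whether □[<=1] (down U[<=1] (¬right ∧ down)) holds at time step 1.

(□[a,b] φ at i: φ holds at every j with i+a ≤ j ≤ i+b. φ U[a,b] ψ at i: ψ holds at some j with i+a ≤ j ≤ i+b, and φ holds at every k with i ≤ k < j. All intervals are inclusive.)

Check (down U[<=1] (¬right ∧ down)) at every j in [1,2]:
  j=1: holds
  j=2: holds
All positions satisfy it → formula holds.

True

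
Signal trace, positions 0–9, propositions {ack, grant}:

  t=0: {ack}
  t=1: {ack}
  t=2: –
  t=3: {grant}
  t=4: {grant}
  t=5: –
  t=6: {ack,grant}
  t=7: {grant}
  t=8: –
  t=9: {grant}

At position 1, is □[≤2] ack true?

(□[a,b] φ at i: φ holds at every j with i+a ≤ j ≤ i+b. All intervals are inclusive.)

Check ack at every j in [1,3]:
  j=1: true
  j=2: false
  j=3: false
Fails at j=2 → formula fails.

No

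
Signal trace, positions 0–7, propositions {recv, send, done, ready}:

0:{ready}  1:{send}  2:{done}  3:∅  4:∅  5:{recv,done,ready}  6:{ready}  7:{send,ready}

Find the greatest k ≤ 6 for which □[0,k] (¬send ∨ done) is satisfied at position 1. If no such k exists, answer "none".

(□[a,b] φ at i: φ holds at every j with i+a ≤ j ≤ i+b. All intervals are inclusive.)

(¬send ∨ done) must hold from j=1 onward; find where it first fails.
  j=1: fails → no k works.

none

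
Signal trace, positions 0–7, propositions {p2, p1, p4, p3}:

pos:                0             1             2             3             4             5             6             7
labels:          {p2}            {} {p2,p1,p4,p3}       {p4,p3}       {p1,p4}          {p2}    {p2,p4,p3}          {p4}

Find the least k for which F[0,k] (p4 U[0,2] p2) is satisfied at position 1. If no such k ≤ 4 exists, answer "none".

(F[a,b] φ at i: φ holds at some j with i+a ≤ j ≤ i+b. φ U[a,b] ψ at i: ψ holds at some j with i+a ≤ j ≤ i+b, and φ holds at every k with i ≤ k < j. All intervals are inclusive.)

1

Scan j = 1,2,… for (p4 U[0,2] p2):
  j=1: fails
  j=2: holds
First hit at j=2, so smallest k = 2-1 = 1.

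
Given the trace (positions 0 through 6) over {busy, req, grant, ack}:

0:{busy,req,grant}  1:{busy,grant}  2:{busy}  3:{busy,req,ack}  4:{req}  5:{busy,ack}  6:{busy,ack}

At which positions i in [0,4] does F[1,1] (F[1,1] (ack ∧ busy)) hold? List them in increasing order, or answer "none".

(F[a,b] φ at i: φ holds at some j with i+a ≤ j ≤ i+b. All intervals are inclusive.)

1, 3, 4

Evaluate at each i in [0,4]:
  i=0: ✗ (none in [1,1])
  i=1: ✓ (witness j=2)
  i=2: ✗ (none in [3,3])
  i=3: ✓ (witness j=4)
  i=4: ✓ (witness j=5)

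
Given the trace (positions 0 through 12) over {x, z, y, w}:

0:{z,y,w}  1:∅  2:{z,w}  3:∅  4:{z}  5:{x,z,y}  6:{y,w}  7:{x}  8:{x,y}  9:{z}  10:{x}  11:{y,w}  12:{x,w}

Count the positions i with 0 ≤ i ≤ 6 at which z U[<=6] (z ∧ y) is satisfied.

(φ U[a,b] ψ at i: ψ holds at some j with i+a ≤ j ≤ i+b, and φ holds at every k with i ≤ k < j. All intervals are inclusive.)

Evaluate at each i in [0,6]:
  i=0: ✓ (rhs at j=0)
  i=1: ✗ (lhs fails at k=1 before rhs at j=5)
  i=2: ✗ (lhs fails at k=3 before rhs at j=5)
  i=3: ✗ (lhs fails at k=3 before rhs at j=5)
  i=4: ✓ (rhs at j=5; lhs holds on [4,4])
  i=5: ✓ (rhs at j=5)
  i=6: ✗ (no rhs in [6,12])
Positions where it holds: {0, 4, 5} → 3.

3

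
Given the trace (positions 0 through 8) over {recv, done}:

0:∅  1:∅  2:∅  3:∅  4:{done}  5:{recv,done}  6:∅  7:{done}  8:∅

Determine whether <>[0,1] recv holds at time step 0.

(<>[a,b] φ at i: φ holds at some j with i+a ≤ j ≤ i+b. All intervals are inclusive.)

No

Check recv at each j in [0,1]:
  j=0: false
  j=1: false
No position in the window satisfies it → formula fails.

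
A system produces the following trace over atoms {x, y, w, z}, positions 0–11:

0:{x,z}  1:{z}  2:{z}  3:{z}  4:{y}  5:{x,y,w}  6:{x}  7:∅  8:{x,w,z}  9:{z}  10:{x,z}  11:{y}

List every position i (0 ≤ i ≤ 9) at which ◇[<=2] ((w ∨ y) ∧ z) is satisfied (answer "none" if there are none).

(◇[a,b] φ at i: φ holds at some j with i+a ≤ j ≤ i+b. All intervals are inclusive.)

6, 7, 8

Evaluate at each i in [0,9]:
  i=0: ✗ (none in [0,2])
  i=1: ✗ (none in [1,3])
  i=2: ✗ (none in [2,4])
  i=3: ✗ (none in [3,5])
  i=4: ✗ (none in [4,6])
  i=5: ✗ (none in [5,7])
  i=6: ✓ (witness j=8)
  i=7: ✓ (witness j=8)
  i=8: ✓ (witness j=8)
  i=9: ✗ (none in [9,11])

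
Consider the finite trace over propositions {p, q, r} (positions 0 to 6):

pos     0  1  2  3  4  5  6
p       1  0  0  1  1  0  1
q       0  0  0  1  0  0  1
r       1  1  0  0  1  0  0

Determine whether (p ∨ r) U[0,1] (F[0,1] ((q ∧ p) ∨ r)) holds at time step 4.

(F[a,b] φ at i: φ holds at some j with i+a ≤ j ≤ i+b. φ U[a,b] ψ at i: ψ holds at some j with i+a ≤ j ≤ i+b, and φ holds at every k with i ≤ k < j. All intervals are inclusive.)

Holds

Need some j in [4,5] with F[0,1] ((q ∧ p) ∨ r), and (p ∨ r) at every k in [4,j-1].
  j=4: F[0,1] ((q ∧ p) ∨ r) holds; no prefix to check → satisfied.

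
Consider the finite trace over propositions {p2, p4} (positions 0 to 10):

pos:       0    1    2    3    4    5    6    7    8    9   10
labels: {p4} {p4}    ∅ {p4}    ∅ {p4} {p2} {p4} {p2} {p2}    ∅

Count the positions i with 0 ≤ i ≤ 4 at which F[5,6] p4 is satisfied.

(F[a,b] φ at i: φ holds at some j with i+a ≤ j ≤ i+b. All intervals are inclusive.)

3

Evaluate at each i in [0,4]:
  i=0: ✓ (witness j=5)
  i=1: ✓ (witness j=7)
  i=2: ✓ (witness j=7)
  i=3: ✗ (none in [8,9])
  i=4: ✗ (none in [9,10])
Positions where it holds: {0, 1, 2} → 3.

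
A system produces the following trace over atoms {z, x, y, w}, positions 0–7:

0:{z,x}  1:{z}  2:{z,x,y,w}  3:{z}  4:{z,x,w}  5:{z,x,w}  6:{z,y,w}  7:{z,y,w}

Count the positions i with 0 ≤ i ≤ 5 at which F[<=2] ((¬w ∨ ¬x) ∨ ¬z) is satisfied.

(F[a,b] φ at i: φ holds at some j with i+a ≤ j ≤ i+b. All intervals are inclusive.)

6

Evaluate at each i in [0,5]:
  i=0: ✓ (witness j=0)
  i=1: ✓ (witness j=1)
  i=2: ✓ (witness j=3)
  i=3: ✓ (witness j=3)
  i=4: ✓ (witness j=6)
  i=5: ✓ (witness j=6)
Positions where it holds: {0, 1, 2, 3, 4, 5} → 6.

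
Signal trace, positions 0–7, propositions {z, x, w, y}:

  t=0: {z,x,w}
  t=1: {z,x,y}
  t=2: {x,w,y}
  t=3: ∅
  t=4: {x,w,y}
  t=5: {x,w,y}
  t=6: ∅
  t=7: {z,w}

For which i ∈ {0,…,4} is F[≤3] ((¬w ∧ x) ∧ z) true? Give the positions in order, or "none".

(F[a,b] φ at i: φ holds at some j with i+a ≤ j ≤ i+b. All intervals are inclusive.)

0, 1

Evaluate at each i in [0,4]:
  i=0: ✓ (witness j=1)
  i=1: ✓ (witness j=1)
  i=2: ✗ (none in [2,5])
  i=3: ✗ (none in [3,6])
  i=4: ✗ (none in [4,7])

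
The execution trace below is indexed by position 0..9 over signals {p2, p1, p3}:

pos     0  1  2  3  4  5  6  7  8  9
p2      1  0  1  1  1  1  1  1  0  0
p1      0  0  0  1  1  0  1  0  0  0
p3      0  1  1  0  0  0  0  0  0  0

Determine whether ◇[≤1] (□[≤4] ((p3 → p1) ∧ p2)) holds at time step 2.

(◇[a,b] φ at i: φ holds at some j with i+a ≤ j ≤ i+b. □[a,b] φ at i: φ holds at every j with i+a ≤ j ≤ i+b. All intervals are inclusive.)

Check □[≤4] ((p3 → p1) ∧ p2) at each j in [2,3]:
  j=2: fails at 2
  j=3: holds on [3,7]
Found at j=3 → formula holds.

True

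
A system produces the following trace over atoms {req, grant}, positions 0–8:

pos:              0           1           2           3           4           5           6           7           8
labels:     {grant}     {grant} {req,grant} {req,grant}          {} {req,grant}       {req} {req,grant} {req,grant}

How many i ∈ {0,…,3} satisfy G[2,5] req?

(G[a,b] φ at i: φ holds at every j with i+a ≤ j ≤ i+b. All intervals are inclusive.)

Evaluate at each i in [0,3]:
  i=0: ✗ (fails at j=4)
  i=1: ✗ (fails at j=4)
  i=2: ✗ (fails at j=4)
  i=3: ✓ (all of [5,8])
Positions where it holds: {3} → 1.

1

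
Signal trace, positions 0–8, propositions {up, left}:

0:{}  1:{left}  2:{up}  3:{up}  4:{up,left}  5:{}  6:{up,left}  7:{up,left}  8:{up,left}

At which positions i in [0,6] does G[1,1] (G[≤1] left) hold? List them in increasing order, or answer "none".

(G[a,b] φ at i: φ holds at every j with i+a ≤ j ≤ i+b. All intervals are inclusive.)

5, 6

Evaluate at each i in [0,6]:
  i=0: ✗ (fails at j=1)
  i=1: ✗ (fails at j=2)
  i=2: ✗ (fails at j=3)
  i=3: ✗ (fails at j=4)
  i=4: ✗ (fails at j=5)
  i=5: ✓ (all of [6,6])
  i=6: ✓ (all of [7,7])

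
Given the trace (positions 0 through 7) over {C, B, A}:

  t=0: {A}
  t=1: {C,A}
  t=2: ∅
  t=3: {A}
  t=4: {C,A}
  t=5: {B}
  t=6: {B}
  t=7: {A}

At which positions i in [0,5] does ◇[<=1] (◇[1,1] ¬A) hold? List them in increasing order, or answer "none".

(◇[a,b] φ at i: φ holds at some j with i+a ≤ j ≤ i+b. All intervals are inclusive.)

0, 1, 3, 4, 5

Evaluate at each i in [0,5]:
  i=0: ✓ (witness j=1)
  i=1: ✓ (witness j=1)
  i=2: ✗ (none in [2,3])
  i=3: ✓ (witness j=4)
  i=4: ✓ (witness j=4)
  i=5: ✓ (witness j=5)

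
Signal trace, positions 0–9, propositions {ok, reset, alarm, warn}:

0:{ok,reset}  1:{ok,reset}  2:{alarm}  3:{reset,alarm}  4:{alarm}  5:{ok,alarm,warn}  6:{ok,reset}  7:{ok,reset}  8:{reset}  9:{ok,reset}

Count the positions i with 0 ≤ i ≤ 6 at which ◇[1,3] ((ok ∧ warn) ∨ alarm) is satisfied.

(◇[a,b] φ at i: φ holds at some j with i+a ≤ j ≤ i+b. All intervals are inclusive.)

Evaluate at each i in [0,6]:
  i=0: ✓ (witness j=2)
  i=1: ✓ (witness j=2)
  i=2: ✓ (witness j=3)
  i=3: ✓ (witness j=4)
  i=4: ✓ (witness j=5)
  i=5: ✗ (none in [6,8])
  i=6: ✗ (none in [7,9])
Positions where it holds: {0, 1, 2, 3, 4} → 5.

5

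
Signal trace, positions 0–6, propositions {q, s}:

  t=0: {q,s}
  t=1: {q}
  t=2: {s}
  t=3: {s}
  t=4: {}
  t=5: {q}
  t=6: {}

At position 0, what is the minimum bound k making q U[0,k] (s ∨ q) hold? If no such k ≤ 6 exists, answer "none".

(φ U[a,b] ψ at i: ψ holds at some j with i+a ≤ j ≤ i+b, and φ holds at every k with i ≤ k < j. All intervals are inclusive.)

0

Need earliest j ≥ 0 with (s ∨ q), and q at every k in [0,j-1].
  j=0: rhs holds (empty prefix). k = 0.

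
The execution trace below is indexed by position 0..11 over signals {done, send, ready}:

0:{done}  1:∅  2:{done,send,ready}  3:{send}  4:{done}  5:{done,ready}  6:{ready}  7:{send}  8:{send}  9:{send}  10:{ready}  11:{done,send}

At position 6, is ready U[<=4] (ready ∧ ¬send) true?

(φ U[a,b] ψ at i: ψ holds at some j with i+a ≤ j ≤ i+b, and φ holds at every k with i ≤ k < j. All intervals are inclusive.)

Holds

Need some j in [6,10] with (ready ∧ ¬send), and ready at every k in [6,j-1].
  j=6: (ready ∧ ¬send) holds; no prefix to check → satisfied.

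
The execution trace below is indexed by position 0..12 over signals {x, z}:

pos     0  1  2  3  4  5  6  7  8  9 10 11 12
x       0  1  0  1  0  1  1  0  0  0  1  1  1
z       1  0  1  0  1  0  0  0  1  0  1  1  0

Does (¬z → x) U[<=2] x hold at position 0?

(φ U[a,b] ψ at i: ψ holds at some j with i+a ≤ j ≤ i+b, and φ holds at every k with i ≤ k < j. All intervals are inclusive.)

Need some j in [0,2] with x, and (¬z → x) at every k in [0,j-1].
  j=0: x false.
  j=1: x holds; (¬z → x) holds at every k in [0,0] → satisfied.

Holds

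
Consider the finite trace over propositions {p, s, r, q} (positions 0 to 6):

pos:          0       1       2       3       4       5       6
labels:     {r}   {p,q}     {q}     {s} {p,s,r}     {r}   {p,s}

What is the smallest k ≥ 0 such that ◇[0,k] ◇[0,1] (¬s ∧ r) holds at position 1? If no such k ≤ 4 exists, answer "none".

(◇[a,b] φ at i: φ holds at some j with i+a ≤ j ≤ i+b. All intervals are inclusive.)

3

Scan j = 1,2,… for ◇[0,1] (¬s ∧ r):
  j=1: fails
  j=2: fails
  j=3: fails
  j=4: holds
First hit at j=4, so smallest k = 4-1 = 3.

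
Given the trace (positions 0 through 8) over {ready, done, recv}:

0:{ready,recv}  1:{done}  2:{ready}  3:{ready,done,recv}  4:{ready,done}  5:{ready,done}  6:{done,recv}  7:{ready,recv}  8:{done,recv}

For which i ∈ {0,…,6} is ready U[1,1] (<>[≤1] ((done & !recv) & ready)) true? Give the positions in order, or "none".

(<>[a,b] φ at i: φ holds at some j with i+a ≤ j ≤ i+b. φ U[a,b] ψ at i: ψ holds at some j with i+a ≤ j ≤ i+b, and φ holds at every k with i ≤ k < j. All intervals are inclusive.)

2, 3, 4

Evaluate at each i in [0,6]:
  i=0: ✗ (no rhs in [1,1])
  i=1: ✗ (no rhs in [2,2])
  i=2: ✓ (rhs at j=3; lhs holds on [2,2])
  i=3: ✓ (rhs at j=4; lhs holds on [3,3])
  i=4: ✓ (rhs at j=5; lhs holds on [4,4])
  i=5: ✗ (no rhs in [6,6])
  i=6: ✗ (no rhs in [7,7])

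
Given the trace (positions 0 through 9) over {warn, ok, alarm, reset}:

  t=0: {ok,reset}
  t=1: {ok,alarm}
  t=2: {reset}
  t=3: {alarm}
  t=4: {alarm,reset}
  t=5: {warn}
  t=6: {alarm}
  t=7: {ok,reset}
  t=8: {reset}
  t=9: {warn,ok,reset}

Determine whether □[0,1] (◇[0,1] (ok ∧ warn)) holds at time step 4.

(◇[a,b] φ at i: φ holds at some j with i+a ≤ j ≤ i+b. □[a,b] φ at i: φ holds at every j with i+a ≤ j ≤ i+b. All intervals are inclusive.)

False

Check ◇[0,1] (ok ∧ warn) at every j in [4,5]:
  j=4: fails (none in [4,5])
  j=5: fails (none in [5,6])
Fails at j=4 → formula fails.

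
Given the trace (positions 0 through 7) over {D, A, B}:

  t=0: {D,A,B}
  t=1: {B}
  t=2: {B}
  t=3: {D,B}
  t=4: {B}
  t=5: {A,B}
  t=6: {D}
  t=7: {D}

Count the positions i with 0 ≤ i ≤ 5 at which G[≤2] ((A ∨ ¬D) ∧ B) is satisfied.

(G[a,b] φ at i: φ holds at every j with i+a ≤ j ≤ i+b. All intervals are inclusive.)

1

Evaluate at each i in [0,5]:
  i=0: ✓ (all of [0,2])
  i=1: ✗ (fails at j=3)
  i=2: ✗ (fails at j=3)
  i=3: ✗ (fails at j=3)
  i=4: ✗ (fails at j=6)
  i=5: ✗ (fails at j=6)
Positions where it holds: {0} → 1.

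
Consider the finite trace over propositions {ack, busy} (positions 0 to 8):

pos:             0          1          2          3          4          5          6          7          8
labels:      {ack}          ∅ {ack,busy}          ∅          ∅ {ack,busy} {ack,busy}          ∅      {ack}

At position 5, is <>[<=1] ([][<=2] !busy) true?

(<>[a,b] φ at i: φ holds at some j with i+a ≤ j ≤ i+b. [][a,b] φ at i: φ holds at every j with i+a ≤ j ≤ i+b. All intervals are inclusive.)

No

Check [][<=2] !busy at each j in [5,6]:
  j=5: fails at 5
  j=6: fails at 6
No position in the window satisfies it → formula fails.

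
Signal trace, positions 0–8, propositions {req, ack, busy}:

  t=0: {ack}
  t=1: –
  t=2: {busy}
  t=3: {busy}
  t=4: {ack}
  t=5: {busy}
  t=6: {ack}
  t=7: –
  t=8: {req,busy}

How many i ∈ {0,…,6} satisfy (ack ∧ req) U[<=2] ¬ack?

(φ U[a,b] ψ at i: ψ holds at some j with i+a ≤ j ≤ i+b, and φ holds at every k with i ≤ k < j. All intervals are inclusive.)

4

Evaluate at each i in [0,6]:
  i=0: ✗ (lhs fails at k=0 before rhs at j=1)
  i=1: ✓ (rhs at j=1)
  i=2: ✓ (rhs at j=2)
  i=3: ✓ (rhs at j=3)
  i=4: ✗ (lhs fails at k=4 before rhs at j=5)
  i=5: ✓ (rhs at j=5)
  i=6: ✗ (lhs fails at k=6 before rhs at j=7)
Positions where it holds: {1, 2, 3, 5} → 4.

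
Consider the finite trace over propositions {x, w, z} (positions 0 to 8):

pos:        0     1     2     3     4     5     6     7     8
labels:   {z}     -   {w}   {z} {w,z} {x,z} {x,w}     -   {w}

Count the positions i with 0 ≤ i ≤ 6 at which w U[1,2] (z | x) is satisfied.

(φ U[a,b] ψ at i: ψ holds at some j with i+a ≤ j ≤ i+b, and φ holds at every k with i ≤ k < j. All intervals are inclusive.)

2

Evaluate at each i in [0,6]:
  i=0: ✗ (no rhs in [1,2])
  i=1: ✗ (lhs fails at k=1 before rhs at j=3)
  i=2: ✓ (rhs at j=3; lhs holds on [2,2])
  i=3: ✗ (lhs fails at k=3 before rhs at j=4)
  i=4: ✓ (rhs at j=5; lhs holds on [4,4])
  i=5: ✗ (lhs fails at k=5 before rhs at j=6)
  i=6: ✗ (no rhs in [7,8])
Positions where it holds: {2, 4} → 2.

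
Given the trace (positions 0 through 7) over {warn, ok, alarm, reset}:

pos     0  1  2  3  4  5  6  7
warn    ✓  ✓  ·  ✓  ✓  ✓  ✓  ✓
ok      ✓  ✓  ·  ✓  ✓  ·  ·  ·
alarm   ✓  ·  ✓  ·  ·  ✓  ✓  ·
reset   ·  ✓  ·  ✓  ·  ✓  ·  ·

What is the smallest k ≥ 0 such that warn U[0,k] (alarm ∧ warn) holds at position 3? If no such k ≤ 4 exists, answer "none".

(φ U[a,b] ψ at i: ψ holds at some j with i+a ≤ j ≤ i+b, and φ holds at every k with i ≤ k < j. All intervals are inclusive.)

Need earliest j ≥ 3 with (alarm ∧ warn), and warn at every k in [3,j-1].
  j=3: rhs fails.
  j=4: rhs fails.
  j=5: rhs holds; lhs holds on [3,4]. k = 2.

2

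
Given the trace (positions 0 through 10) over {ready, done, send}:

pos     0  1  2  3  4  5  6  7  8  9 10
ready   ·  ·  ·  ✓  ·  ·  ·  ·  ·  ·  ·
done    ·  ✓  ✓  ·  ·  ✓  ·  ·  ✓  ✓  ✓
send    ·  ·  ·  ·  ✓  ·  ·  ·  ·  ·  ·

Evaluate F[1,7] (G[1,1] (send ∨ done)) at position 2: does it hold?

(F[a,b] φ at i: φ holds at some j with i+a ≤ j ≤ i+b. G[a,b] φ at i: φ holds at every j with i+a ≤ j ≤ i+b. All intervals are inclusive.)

Holds

Check G[1,1] (send ∨ done) at each j in [3,9]:
  j=3: holds on [4,4]
  j=4: holds on [5,5]
  j=5: fails at 6
  j=6: fails at 7
  j=7: holds on [8,8]
  j=8: holds on [9,9]
  j=9: holds on [10,10]
Found at j=3 → formula holds.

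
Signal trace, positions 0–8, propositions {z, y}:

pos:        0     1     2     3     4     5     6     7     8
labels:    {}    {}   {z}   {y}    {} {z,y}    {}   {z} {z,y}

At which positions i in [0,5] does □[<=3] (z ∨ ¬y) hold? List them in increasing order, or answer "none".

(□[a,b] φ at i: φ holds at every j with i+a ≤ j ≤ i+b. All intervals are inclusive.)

Evaluate at each i in [0,5]:
  i=0: ✗ (fails at j=3)
  i=1: ✗ (fails at j=3)
  i=2: ✗ (fails at j=3)
  i=3: ✗ (fails at j=3)
  i=4: ✓ (all of [4,7])
  i=5: ✓ (all of [5,8])

4, 5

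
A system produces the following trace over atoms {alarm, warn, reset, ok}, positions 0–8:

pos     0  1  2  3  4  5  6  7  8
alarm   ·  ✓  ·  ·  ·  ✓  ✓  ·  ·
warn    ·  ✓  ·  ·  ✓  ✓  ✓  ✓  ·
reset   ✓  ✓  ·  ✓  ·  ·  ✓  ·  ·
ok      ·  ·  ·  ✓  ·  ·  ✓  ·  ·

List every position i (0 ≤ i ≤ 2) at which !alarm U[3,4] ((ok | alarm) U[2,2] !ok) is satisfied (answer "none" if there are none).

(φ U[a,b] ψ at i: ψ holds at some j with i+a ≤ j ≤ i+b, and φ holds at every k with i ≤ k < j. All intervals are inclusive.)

2

Evaluate at each i in [0,2]:
  i=0: ✗ (no rhs in [3,4])
  i=1: ✗ (lhs fails at k=1 before rhs at j=5)
  i=2: ✓ (rhs at j=5; lhs holds on [2,4])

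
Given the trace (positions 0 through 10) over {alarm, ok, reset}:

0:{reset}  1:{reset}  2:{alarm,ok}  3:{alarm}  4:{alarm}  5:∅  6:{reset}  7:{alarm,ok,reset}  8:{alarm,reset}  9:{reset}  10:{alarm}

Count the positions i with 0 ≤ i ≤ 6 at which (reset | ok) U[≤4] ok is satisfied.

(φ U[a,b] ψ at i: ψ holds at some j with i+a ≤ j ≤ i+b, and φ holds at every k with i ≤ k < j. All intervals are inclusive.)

Evaluate at each i in [0,6]:
  i=0: ✓ (rhs at j=2; lhs holds on [0,1])
  i=1: ✓ (rhs at j=2; lhs holds on [1,1])
  i=2: ✓ (rhs at j=2)
  i=3: ✗ (lhs fails at k=3 before rhs at j=7)
  i=4: ✗ (lhs fails at k=4 before rhs at j=7)
  i=5: ✗ (lhs fails at k=5 before rhs at j=7)
  i=6: ✓ (rhs at j=7; lhs holds on [6,6])
Positions where it holds: {0, 1, 2, 6} → 4.

4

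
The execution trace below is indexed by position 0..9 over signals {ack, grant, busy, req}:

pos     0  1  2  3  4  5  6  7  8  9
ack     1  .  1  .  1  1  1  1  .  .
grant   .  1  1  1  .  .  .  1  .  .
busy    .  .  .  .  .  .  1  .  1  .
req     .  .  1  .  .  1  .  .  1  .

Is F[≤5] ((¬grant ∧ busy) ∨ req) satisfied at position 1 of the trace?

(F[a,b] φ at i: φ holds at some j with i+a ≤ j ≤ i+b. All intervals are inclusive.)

Check ((¬grant ∧ busy) ∨ req) at each j in [1,6]:
  j=1: false
  j=2: true
  j=3: false
  j=4: false
  j=5: true
  j=6: true
Found at j=2 → formula holds.

Holds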